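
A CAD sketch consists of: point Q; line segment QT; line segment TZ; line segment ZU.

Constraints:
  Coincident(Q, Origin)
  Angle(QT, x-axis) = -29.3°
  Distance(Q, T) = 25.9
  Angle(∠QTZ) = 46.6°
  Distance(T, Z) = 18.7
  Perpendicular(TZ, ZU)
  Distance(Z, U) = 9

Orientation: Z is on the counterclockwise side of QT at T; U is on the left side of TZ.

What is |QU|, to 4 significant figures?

9.860

∠QTZ = 46.6°, so TZ runs at -29.3° + (180° − 46.6°) = 104.1° from the x-axis; with |TZ| = 18.7, Z = T + 18.7·(cos 104.1°, sin 104.1°) = (18.03, 5.462). TZ ⟂ ZU; with |ZU| = 9.0 on the left of TZ, U = Z + 9.0·(-0.9699, -0.2436) = (9.302, 3.269). Then |QU| = |U − Q| = 9.860.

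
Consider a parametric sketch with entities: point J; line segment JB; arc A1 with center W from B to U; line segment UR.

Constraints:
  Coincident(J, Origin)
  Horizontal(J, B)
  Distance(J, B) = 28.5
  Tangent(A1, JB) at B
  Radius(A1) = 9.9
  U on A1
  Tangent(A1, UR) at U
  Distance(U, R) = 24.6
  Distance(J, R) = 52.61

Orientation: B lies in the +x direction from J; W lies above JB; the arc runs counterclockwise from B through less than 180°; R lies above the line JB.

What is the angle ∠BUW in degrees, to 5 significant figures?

47.548°

Checks: |WB| = 9.900 ✓; |WU| = 9.900 ✓; ∠(WU, UR) = 90.00° ✓; |UR| = 24.60 ✓; |JR| = 52.61 ✓.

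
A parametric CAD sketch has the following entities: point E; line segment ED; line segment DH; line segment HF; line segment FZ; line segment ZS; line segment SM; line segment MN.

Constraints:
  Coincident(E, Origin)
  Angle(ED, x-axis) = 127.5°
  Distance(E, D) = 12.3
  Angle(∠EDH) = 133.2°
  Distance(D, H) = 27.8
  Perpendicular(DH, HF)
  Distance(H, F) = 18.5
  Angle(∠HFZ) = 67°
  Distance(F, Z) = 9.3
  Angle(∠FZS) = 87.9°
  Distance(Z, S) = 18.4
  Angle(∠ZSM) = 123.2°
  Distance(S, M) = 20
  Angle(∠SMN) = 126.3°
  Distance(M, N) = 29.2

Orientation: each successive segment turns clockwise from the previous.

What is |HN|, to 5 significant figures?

42.688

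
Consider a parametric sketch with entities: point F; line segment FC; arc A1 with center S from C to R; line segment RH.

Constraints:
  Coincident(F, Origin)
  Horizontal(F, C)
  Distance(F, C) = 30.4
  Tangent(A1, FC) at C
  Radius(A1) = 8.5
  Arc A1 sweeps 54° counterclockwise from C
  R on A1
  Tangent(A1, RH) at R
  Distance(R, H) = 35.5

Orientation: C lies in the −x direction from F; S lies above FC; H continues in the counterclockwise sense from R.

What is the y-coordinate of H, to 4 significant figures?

32.22

F is at the origin; F and C share the same y with |FC| = 30.4 and C on the −x side, so C = (-30.40, 0.000). A1 meets FC tangentially, so SC is at right angles to FC, so S = C + (0, 8.5) = (-30.40, 8.500). On A1, C sits at bearing -90° from S; a 54° counterclockwise sweep puts R at bearing -36°, so R = S + 8.5·(cos -36°, sin -36°) = (-23.52, 3.504). A1 meets RH tangentially, so SR is at right angles to RH, so RH runs along (−sin -36°, cos -36°); with |RH| = 35.5, H = (-2.657, 32.22). So H.y = 32.22.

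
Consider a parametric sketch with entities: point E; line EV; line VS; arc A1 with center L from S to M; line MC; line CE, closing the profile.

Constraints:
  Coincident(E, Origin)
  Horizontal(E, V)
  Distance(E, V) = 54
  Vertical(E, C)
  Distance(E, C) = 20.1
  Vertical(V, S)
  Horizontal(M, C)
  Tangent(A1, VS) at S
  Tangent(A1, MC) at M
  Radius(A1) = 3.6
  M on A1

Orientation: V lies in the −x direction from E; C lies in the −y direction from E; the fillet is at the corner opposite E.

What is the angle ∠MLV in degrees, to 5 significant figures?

167.69°

E is at the origin; E and V share the same y with |EV| = 54.0 and V on the −x side, so V = (-54.000, 0.0000). EC is vertical with |EC| = 20.1 and C on the −y side, so C = (0.0000, -20.100). The virtual corner opposite E is at (-54.000, -20.100). The tangent condition forces LS to be normal to VS and since A1 is tangent to MC there, LM ⟂ MC, with radius 3.6, so the center L sits 3.6 in from both sides at L = (-50.400, -16.500). That places the tangent points at S = (-54.000, -16.500) on VS and M = (-50.400, -20.100) on MC. Then cos ∠MLV = LM·LV / (|LM||LV|), giving 167.69°.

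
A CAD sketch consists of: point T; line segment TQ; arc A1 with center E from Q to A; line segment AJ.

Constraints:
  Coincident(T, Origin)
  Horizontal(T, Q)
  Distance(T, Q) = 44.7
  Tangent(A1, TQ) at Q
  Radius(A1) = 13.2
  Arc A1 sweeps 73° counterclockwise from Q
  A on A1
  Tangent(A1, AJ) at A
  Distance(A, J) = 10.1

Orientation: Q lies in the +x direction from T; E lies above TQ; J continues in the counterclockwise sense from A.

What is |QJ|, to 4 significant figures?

24.57

T is at the origin; TQ is horizontal with |TQ| = 44.7 and Q on the +x side, so Q = (44.70, 0.000). The tangent condition forces EQ to be normal to TQ, so E = Q + (0, 13.2) = (44.70, 13.20). On A1, Q sits at bearing -90° from E; a 73° counterclockwise sweep puts A at bearing -17°, so A = E + 13.2·(cos -17°, sin -17°) = (57.32, 9.341). The tangent condition forces EA to be normal to AJ, so AJ runs along (−sin -17°, cos -17°); with |AJ| = 10.1, J = (60.28, 19.00). Then |QJ| = |J − Q| = 24.57.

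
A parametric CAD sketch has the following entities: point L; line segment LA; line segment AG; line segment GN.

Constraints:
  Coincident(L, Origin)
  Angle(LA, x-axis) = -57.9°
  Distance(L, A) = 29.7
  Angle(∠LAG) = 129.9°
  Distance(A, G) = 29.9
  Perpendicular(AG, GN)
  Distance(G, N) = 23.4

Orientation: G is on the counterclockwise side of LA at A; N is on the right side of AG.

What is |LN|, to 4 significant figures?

67.30

∠LAG = 129.9°, so AG runs at -57.9° + (180° − 129.9°) = -7.800° from the x-axis; with |AG| = 29.9, G = A + 29.9·(cos -7.800°, sin -7.800°) = (45.41, -29.22). AG is perpendicular to GN; with |GN| = 23.4 on the right of AG, N = G + 23.4·(-0.1357, -0.9907) = (42.23, -52.40). Then |LN| = |N − L| = 67.30.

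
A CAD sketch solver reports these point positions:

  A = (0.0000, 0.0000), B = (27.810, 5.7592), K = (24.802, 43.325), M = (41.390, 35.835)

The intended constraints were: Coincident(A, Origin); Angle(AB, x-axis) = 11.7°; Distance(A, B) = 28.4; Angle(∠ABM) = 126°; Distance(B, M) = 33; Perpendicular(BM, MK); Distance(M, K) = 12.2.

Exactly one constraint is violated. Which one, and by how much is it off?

Distance(M, K) = 12.2 — off by 6.00.

A = (0.00, 0.00) ✓; AB at 11.70° ✓; |AB| = 28.40 ✓; ∠ABM = 126.0° ✓; |BM| = 33.00 ✓; ∠(BM, MK) = 90.00° ✓; |MK| = 18.20 ✗.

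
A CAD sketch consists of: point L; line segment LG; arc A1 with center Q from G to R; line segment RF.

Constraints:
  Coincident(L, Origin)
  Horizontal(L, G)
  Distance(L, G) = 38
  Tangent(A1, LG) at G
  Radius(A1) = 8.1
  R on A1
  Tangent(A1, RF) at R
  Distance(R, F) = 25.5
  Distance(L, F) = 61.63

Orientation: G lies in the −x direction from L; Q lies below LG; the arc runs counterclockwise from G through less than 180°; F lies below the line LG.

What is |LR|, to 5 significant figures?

45.953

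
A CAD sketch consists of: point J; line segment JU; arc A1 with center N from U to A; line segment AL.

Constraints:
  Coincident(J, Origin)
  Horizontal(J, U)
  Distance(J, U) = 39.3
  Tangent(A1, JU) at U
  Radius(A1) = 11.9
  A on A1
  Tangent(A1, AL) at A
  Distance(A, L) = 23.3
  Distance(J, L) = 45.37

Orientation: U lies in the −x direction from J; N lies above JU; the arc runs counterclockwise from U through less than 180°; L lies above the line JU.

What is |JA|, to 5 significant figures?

30.034

Checks: ∠(NU, UJ) = 90.00° ✓; |NU| = 11.90 ✓; |NA| = 11.90 ✓; ∠(NA, AL) = 90.00° ✓; |AL| = 23.30 ✓; |JL| = 45.37 ✓.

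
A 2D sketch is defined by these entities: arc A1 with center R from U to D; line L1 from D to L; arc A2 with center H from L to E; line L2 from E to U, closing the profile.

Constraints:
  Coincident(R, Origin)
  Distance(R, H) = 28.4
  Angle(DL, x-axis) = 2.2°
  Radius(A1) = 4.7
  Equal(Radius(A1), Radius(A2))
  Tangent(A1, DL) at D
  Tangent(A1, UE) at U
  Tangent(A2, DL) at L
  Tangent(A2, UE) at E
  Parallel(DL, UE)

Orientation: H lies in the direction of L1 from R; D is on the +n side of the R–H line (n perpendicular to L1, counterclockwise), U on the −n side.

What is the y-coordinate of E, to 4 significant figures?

-3.606

The slot axis is L1's direction at 2.2°, so u = (cos 2.2°, sin 2.2°) = (0.9993, 0.03839) and n = (−sin 2.2°, cos 2.2°) = (-0.03839, 0.9993). R is at the origin and H lies 28.4 along u from R, so H = 28.4·u = (28.38, 1.090). Tangency of A1 to both parallel lines with radius 4.7 puts D and U at R ± 4.7·n: D = (-0.1804, 4.697), U = (0.1804, -4.697). Equal radii place L and E the same way about H: L = H + 4.7·n = (28.20, 5.787), E = H − 4.7·n = (28.56, -3.606). So E.y = -3.606.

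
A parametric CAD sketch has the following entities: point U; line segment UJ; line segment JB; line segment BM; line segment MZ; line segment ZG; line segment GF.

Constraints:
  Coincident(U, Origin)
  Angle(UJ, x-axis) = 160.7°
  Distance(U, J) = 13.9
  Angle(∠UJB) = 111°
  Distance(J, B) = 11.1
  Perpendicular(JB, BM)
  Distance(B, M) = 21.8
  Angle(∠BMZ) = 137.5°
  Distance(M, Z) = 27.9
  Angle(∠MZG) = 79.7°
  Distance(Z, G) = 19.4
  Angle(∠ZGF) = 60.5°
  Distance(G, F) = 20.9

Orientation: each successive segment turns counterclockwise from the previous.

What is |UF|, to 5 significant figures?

12.756

∠MZG = 79.7° gives ZG at 102.50° from the x-axis; with |ZG| = 19.4, G = (20.008, 2.0397). ∠ZGF = 60.5° gives GF at -138.00° from the x-axis; with |GF| = 20.9, F = (4.4767, -11.945). Then |UF| = |F − U| = 12.756.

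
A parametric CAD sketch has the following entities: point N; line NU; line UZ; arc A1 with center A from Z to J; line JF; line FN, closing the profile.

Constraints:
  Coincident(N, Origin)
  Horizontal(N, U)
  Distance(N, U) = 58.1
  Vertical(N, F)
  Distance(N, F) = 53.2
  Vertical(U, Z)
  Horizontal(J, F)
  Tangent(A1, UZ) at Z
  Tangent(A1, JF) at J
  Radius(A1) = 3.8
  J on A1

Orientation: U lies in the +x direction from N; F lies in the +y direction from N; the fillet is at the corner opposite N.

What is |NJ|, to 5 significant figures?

76.018

N is at the origin; N and U share the same y with |NU| = 58.1 and U on the +x side, so U = (58.100, 0.0000). NF is vertical with |NF| = 53.2 and F on the +y side, so F = (0.0000, 53.200). The virtual corner opposite N is at (58.100, 53.200). The tangent condition forces AZ to be normal to UZ and since A1 is tangent to JF there, AJ ⟂ JF, with radius 3.8, so the center A sits 3.8 in from both sides at A = (54.300, 49.400). That places the tangent points at Z = (58.100, 49.400) on UZ and J = (54.300, 53.200) on JF. Then |NJ| = |J − N| = 76.018.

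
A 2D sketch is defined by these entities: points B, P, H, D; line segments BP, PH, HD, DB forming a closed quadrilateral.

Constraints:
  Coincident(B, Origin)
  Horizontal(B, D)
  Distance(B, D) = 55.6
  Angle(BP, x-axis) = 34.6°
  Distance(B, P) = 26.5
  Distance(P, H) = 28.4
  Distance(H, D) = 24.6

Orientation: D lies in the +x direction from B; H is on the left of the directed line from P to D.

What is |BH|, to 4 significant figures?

54.30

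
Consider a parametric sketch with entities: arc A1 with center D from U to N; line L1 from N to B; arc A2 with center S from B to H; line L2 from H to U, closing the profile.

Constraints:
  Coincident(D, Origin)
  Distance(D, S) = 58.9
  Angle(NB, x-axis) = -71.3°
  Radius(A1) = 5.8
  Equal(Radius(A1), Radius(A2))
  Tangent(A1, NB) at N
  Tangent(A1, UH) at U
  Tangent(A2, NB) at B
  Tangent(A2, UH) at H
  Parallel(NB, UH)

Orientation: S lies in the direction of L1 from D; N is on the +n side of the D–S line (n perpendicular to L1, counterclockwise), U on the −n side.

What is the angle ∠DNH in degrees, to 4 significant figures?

78.86°

The slot axis is L1's direction at -71.3°, so u = (cos -71.3°, sin -71.3°) = (0.3206, -0.9472) and n = (−sin -71.3°, cos -71.3°) = (0.9472, 0.3206). D is at the origin and S lies 58.9 along u from D, so S = 58.9·u = (18.88, -55.79). Tangency of A1 to both parallel lines with radius 5.8 puts N and U at D ± 5.8·n: N = (5.494, 1.860), U = (-5.494, -1.860). Equal radii place B and H the same way about S: B = S + 5.8·n = (24.38, -53.93), H = S − 5.8·n = (13.39, -57.65). Then cos ∠DNH = ND·NH / (|ND||NH|), giving 78.86°.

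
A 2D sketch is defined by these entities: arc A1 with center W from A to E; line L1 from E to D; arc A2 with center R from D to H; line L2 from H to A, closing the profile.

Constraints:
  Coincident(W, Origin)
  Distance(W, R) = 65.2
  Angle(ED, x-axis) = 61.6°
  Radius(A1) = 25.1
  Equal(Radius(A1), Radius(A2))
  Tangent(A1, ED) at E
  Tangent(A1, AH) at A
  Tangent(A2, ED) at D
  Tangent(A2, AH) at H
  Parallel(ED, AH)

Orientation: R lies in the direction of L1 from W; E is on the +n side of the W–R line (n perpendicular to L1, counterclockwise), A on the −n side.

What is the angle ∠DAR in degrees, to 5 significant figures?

16.539°

The slot axis is L1's direction at 61.6°, so u = (cos 61.6°, sin 61.6°) = (0.47562, 0.87965) and n = (−sin 61.6°, cos 61.6°) = (-0.87965, 0.47562). W is at the origin and R lies 65.2 along u from W, so R = 65.2·u = (31.011, 57.353). Tangency of A1 to both parallel lines with radius 25.1 puts E and A at W ± 25.1·n: E = (-22.079, 11.938), A = (22.079, -11.938). Equal radii place D and H the same way about R: D = R + 25.1·n = (8.9315, 69.291), H = R − 25.1·n = (53.090, 45.415). Then cos ∠DAR = AD·AR / (|AD||AR|), giving 16.539°.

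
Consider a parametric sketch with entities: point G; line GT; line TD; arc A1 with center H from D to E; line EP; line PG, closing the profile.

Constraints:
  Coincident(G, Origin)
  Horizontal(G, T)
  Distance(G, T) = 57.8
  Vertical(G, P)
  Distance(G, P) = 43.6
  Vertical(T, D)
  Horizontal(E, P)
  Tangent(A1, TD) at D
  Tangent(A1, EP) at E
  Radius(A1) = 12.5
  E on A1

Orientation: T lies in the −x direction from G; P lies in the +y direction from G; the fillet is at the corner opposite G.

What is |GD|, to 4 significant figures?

65.64

The virtual corner opposite G is at (-57.80, 43.60). A1 meets TD tangentially, so HD is at right angles to TD and the tangent condition forces HE to be normal to EP, with radius 12.5, so the center H sits 12.5 in from both sides at H = (-45.30, 31.10). That places the tangent points at D = (-57.80, 31.10) on TD and E = (-45.30, 43.60) on EP. Then |GD| = |D − G| = 65.64.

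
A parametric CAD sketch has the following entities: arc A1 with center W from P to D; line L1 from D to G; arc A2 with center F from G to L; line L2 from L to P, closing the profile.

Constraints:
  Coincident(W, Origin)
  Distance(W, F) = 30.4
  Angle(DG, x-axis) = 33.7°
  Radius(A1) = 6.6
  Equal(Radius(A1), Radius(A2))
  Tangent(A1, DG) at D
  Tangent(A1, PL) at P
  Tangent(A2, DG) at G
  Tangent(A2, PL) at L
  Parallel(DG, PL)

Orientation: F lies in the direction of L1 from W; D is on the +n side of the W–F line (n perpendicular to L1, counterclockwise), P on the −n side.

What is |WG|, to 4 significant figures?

31.11

The slot axis is L1's direction at 33.7°, so u = (cos 33.7°, sin 33.7°) = (0.8320, 0.5548) and n = (−sin 33.7°, cos 33.7°) = (-0.5548, 0.8320). W is at the origin and F lies 30.4 along u from W, so F = 30.4·u = (25.29, 16.87). Tangency of A1 to both parallel lines with radius 6.6 puts D and P at W ± 6.6·n: D = (-3.662, 5.491), P = (3.662, -5.491). Equal radii place G and L the same way about F: G = F + 6.6·n = (21.63, 22.36), L = F − 6.6·n = (28.95, 11.38). Then |WG| = |G − W| = 31.11.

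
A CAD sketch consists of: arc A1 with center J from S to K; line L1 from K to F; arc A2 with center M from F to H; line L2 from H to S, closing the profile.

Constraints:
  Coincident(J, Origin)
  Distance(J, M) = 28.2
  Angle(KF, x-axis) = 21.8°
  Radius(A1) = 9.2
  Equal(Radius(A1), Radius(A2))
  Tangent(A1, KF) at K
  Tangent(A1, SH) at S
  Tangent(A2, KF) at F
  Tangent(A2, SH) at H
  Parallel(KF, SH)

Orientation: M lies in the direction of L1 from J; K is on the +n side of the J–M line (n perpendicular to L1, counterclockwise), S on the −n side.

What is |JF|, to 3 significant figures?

29.7

Tangency of A1 to both parallel lines with radius 9.2 puts K and S at J ± 9.2·n: K = (-3.42, 8.54), S = (3.42, -8.54). Equal radii place F and H the same way about M: F = M + 9.2·n = (22.8, 19.0), H = M − 9.2·n = (29.6, 1.93). Then |JF| = |F − J| = 29.7.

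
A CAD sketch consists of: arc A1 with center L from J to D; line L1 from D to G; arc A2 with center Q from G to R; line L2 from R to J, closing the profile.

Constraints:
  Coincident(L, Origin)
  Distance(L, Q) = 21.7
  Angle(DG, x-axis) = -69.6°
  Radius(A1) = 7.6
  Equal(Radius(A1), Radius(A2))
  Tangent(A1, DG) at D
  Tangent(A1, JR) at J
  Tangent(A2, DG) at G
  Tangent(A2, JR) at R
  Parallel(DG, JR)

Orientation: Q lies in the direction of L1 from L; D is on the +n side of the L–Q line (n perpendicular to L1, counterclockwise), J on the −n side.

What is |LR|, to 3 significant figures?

23.0

The slot axis is L1's direction at -69.6°, so u = (cos -69.6°, sin -69.6°) = (0.349, -0.937) and n = (−sin -69.6°, cos -69.6°) = (0.937, 0.349). L is at the origin and Q lies 21.7 along u from L, so Q = 21.7·u = (7.56, -20.3). Tangency of A1 to both parallel lines with radius 7.6 puts D and J at L ± 7.6·n: D = (7.12, 2.65), J = (-7.12, -2.65). Equal radii place G and R the same way about Q: G = Q + 7.6·n = (14.7, -17.7), R = Q − 7.6·n = (0.441, -23.0). Then |LR| = |R − L| = 23.0.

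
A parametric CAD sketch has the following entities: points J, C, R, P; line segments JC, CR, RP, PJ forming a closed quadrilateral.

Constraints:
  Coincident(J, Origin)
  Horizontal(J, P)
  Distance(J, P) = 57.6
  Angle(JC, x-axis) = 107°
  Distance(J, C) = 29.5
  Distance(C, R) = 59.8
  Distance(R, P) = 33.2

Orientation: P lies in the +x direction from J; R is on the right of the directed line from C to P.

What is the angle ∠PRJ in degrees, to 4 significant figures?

116.5°

J is at the origin; J and P share the same y with |JP| = 57.6 and P in +x, so P = (57.6, 0). JC runs at 107.0° with |JC| = 29.5, so C = (-8.625, 28.21). R is determined by |CR| = 59.8 and |RP| = 33.2 together: it lies at the intersection of circle(C, 59.8) and circle(P, 33.2). With |CP| = 71.98, the foot of the radical line on CP is 53.17 from C and the perpendicular offset is √(59.8² − 53.17²) = 27.36. Taking the right-of-CP solution: R = (29.57, -17.80).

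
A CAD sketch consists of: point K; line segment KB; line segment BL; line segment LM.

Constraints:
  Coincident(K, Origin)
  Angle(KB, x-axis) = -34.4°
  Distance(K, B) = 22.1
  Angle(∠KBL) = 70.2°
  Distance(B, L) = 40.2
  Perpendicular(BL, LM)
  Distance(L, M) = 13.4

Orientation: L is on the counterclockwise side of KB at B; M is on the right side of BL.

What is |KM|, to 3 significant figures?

47.3

∠KBL = 70.2°, so BL runs at -34.4° + (180° − 70.2°) = 75.4° from the x-axis; with |BL| = 40.2, L = B + 40.2·(cos 75.4°, sin 75.4°) = (28.4, 26.4). The perpendicularity gives LM at right angles to BL; with |LM| = 13.4 on the right of BL, M = L + 13.4·(0.968, -0.252) = (41.3, 23.0). Then |KM| = |M − K| = 47.3.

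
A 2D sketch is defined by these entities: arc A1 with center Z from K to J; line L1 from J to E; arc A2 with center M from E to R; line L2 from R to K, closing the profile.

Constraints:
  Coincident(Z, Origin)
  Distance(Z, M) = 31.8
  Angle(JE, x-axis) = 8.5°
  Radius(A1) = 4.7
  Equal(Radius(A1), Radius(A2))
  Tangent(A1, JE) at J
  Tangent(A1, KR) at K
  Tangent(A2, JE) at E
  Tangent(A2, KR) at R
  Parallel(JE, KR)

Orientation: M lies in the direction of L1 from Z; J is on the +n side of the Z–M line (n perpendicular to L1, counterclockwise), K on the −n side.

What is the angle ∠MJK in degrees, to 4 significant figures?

81.59°

Z is at the origin and M lies 31.8 along u from Z, so M = 31.8·u = (31.45, 4.700). Tangency of A1 to both parallel lines with radius 4.7 puts J and K at Z ± 4.7·n: J = (-0.6947, 4.648), K = (0.6947, -4.648). Then cos ∠MJK = JM·JK / (|JM||JK|), giving 81.59°.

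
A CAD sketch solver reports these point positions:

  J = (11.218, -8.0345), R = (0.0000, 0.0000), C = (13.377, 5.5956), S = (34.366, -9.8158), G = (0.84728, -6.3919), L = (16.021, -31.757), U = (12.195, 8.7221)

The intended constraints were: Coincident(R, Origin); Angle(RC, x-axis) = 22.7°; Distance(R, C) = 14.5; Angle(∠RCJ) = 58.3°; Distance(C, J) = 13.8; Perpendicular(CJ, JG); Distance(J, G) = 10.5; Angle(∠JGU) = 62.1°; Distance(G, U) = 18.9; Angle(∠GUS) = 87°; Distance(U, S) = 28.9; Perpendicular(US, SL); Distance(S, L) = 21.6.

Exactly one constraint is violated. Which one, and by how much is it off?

Distance(S, L) = 21.6 — off by 7.00.

R = (0.00, 0.00) ✓; RC at 22.70° ✓; |RC| = 14.50 ✓; ∠RCJ = 58.30° ✓; |CJ| = 13.80 ✓; ∠(CJ, JG) = 90.00° ✓; |JG| = 10.50 ✓; ∠JGU = 62.10° ✓; |GU| = 18.90 ✓; ∠GUS = 87.00° ✓; |US| = 28.90 ✓; ∠(US, SL) = 90.00° ✓; |SL| = 28.60 ✗.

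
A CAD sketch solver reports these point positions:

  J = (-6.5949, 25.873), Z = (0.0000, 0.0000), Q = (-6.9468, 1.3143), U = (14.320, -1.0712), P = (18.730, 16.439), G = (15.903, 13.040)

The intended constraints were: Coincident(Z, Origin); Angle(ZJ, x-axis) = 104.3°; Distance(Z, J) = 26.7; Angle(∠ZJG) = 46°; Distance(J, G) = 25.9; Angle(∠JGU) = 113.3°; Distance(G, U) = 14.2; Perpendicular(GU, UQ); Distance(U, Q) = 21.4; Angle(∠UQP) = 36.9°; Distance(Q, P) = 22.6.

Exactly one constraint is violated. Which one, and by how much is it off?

Distance(Q, P) = 22.6 — off by 7.20.

Z = (0.00, 0.00) ✓; ZJ at 104.3° ✓; |ZJ| = 26.70 ✓; ∠ZJG = 46.00° ✓; |JG| = 25.90 ✓; ∠JGU = 113.3° ✓; |GU| = 14.20 ✓; ∠(GU, UQ) = 90.00° ✓; |UQ| = 21.40 ✓; ∠UQP = 36.90° ✓; |QP| = 29.80 ✗.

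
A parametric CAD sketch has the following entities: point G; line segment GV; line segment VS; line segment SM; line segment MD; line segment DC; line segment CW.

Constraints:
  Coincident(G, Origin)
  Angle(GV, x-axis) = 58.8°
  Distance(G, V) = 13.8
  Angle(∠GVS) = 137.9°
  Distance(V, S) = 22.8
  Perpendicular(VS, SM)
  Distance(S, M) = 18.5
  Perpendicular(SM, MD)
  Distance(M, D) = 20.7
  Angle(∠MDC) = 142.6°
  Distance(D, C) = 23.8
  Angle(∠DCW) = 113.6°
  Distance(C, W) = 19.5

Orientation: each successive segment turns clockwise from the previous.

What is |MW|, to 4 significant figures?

48.34

G is at the origin; GV runs at 58.8° with length 13.8, so V = (7.149, 11.80). ∠GVS = 137.9° gives VS at 16.70° from the x-axis; with |VS| = 22.8, S = (28.99, 18.36). VS ⟂ SM, so SM runs at -73.30°; with |SM| = 18.5, M = (34.30, 0.6361). The perpendicularity gives MD at right angles to SM, so MD runs at -163.3°; with |MD| = 20.7, D = (14.48, -5.312). ∠MDC = 142.6° gives DC at 159.3° from the x-axis; with |DC| = 23.8, C = (-7.787, 3.100). ∠DCW = 113.6° gives CW at 92.90° from the x-axis; with |CW| = 19.5, W = (-8.774, 22.58). Then |MW| = |W − M| = 48.34.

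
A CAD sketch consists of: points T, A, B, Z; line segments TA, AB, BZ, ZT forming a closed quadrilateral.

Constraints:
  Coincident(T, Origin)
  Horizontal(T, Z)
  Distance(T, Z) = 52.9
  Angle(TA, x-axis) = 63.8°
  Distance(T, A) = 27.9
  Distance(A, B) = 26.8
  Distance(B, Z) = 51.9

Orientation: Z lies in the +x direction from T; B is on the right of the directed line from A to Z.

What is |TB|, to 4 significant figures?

1.247

T is at the origin; T and Z share the same y with |TZ| = 52.9 and Z in +x, so Z = (52.9, 0). TA runs at 63.8° with |TA| = 27.9, so A = (12.32, 25.03). B is determined by |AB| = 26.8 and |BZ| = 51.9 together: it lies at the intersection of circle(A, 26.8) and circle(Z, 51.9). With |AZ| = 47.68, the foot of the radical line on AZ is 3.127 from A and the perpendicular offset is √(26.8² − 3.127²) = 26.62. Taking the right-of-AZ solution: B = (1.005, 0.7382).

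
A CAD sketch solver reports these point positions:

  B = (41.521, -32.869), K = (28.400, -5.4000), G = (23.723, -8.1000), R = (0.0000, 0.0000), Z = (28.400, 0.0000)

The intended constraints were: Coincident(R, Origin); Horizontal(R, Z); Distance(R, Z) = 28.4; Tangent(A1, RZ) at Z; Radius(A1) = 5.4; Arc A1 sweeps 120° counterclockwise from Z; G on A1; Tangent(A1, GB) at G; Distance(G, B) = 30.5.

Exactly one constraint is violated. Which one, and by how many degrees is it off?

Tangent(A1, GB) at G — off by 5.70°.

R = (0.00, 0.00) ✓; R.y = 0.00, Z.y = 0.00 ✓; |RZ| = 28.40 ✓; ∠(KZ, ZR) = 90.00° ✓; |KZ| = 5.400 ✓; bearing(K→G) − bearing(K→Z) = 120.0° ✓; |KG| = 5.400 ✓; ∠(KG, GB) = 84.30° ✗; |GB| = 30.50 ✓.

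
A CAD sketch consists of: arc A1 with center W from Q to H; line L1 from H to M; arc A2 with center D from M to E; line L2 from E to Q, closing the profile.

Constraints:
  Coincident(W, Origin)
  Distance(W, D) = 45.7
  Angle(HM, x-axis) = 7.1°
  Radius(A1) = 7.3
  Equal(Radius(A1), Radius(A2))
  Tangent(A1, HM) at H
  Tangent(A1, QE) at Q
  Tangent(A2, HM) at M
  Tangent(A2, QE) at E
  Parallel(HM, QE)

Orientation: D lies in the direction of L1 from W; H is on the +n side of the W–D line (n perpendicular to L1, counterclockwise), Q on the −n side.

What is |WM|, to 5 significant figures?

46.279

The slot axis is L1's direction at 7.1°, so u = (cos 7.1°, sin 7.1°) = (0.99233, 0.12360) and n = (−sin 7.1°, cos 7.1°) = (-0.12360, 0.99233). W is at the origin and D lies 45.7 along u from W, so D = 45.7·u = (45.350, 5.6486). Tangency of A1 to both parallel lines with radius 7.3 puts H and Q at W ± 7.3·n: H = (-0.90229, 7.2440), Q = (0.90229, -7.2440). Equal radii place M and E the same way about D: M = D + 7.3·n = (44.447, 12.893), E = D − 7.3·n = (46.252, -1.5954). Then |WM| = |M − W| = 46.279.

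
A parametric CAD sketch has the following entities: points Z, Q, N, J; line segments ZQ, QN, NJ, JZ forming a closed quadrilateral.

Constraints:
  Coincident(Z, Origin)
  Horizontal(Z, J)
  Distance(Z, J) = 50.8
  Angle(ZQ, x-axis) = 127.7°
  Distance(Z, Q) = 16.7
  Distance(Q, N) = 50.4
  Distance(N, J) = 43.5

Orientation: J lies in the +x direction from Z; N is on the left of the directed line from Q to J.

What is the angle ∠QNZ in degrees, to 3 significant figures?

18.9°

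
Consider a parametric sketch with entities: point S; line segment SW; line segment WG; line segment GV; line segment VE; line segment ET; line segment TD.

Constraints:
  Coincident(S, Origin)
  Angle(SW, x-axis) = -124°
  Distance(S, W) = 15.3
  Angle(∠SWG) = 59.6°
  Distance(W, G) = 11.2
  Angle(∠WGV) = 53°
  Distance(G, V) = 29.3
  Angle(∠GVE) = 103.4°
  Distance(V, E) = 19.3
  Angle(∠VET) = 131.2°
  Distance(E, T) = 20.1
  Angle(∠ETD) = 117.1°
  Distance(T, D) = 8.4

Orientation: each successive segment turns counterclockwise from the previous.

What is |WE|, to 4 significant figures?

28.76

S is at the origin; SW runs at -124.0° with length 15.3, so W = (-8.556, -12.68). ∠SWG = 59.6° gives WG at -3.600° from the x-axis; with |WG| = 11.2, G = (2.622, -13.39). ∠WGV = 53.0° gives GV at 123.4° from the x-axis; with |GV| = 29.3, V = (-13.51, 11.07). ∠GVE = 103.4° gives VE at -160.0° from the x-axis; with |VE| = 19.3, E = (-31.64, 4.473). Then |WE| = |E − W| = 28.76.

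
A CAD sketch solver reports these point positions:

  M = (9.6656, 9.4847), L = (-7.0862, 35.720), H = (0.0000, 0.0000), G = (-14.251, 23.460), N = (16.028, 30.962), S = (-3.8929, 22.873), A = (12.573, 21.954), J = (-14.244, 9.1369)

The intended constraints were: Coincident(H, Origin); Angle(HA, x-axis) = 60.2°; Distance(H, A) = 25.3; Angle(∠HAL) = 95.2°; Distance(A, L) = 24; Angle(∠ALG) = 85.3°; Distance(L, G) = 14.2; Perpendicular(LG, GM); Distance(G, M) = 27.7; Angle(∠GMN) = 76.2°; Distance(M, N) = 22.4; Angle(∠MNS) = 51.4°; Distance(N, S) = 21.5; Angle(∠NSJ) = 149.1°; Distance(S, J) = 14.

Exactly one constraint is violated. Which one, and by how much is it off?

Distance(S, J) = 14 — off by 3.20.

H = (0.00, 0.00) ✓; HA at 60.20° ✓; |HA| = 25.30 ✓; ∠HAL = 95.20° ✓; |AL| = 24.00 ✓; ∠ALG = 85.30° ✓; |LG| = 14.20 ✓; ∠(LG, GM) = 90.00° ✓; |GM| = 27.70 ✓; ∠GMN = 76.20° ✓; |MN| = 22.40 ✓; ∠MNS = 51.40° ✓; |NS| = 21.50 ✓; ∠NSJ = 149.1° ✓; |SJ| = 17.20 ✗.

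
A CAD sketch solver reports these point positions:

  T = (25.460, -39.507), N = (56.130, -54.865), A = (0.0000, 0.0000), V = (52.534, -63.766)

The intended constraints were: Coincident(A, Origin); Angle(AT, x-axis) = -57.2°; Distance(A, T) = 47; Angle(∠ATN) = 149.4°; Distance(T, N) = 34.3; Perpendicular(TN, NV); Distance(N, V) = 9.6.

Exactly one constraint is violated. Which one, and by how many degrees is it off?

Perpendicular(TN, NV) — off by 4.60°.

A = (0.00, 0.00) ✓; AT at -57.20° ✓; |AT| = 47.00 ✓; ∠ATN = 149.4° ✓; |TN| = 34.30 ✓; ∠(TN, NV) = 85.40° ✗; |NV| = 9.600 ✓.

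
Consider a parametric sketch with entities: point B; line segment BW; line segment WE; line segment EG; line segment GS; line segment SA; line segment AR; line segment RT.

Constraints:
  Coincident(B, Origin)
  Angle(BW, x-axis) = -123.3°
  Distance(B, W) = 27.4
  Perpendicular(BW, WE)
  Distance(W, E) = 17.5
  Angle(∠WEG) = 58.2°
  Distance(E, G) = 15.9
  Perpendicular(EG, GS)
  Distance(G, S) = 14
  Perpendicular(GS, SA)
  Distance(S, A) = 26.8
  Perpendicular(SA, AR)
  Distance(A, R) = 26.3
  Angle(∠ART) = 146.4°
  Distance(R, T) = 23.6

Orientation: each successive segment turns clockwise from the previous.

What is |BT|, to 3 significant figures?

44.4

B is at the origin; BW runs at -123.3° with length 27.4, so W = (-15.0, -22.9). The perpendicularity gives WE at right angles to BW, so WE runs at 147°; with |WE| = 17.5, E = (-29.7, -13.3). ∠WEG = 58.2° gives EG at 24.9° from the x-axis; with |EG| = 15.9, G = (-15.2, -6.60). EG ⟂ GS, so GS runs at -65.1°; with |GS| = 14.0, S = (-9.35, -19.3). GS is perpendicular to SA, so SA runs at -155°; with |SA| = 26.8, A = (-33.7, -30.6). The perpendicularity gives AR at right angles to SA, so AR runs at 115°; with |AR| = 26.3, R = (-44.7, -6.73). ∠ART = 146.4° gives RT at 81.3° from the x-axis; with |RT| = 23.6, T = (-41.2, 16.6). Then |BT| = |T − B| = 44.4.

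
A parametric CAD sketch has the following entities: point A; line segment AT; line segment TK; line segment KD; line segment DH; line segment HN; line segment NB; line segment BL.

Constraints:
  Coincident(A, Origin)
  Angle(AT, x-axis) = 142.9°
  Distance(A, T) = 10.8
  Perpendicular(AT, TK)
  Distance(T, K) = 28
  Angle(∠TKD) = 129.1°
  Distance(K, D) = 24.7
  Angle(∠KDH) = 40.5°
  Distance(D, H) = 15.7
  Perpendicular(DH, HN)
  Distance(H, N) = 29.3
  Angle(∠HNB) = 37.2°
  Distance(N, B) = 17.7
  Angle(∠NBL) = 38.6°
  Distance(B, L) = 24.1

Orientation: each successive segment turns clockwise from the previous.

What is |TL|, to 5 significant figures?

20.618

∠HNB = 37.2° gives NB at -10.300° from the x-axis; with |NB| = 17.7, B = (19.006, 37.540). ∠NBL = 38.6° gives BL at -151.70° from the x-axis; with |BL| = 24.1, L = (-2.2139, 26.114). Then |TL| = |L − T| = 20.618.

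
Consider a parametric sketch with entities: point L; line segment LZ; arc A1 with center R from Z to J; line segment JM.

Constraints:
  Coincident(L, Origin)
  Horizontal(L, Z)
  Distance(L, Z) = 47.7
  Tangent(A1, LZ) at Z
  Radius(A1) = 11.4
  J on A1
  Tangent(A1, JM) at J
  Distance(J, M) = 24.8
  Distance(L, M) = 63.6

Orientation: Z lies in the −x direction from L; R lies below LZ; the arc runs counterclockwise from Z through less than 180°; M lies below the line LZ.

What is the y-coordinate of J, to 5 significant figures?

-15.037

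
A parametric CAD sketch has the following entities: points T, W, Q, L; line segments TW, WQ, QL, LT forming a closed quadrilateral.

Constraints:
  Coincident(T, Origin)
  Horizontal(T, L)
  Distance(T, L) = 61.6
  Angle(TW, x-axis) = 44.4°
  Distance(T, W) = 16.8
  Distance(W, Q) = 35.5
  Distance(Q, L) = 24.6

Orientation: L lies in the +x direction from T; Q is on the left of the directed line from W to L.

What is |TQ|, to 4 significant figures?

50.56

Checks: |WQ| = 35.50 ✓; |QL| = 24.60 ✓.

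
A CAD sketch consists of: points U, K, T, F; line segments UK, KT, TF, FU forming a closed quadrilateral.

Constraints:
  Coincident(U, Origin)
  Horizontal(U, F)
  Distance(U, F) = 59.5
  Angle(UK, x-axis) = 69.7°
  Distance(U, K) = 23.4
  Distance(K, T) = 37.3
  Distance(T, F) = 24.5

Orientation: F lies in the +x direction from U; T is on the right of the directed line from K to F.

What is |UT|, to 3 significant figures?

35.5

U is at the origin; UF is horizontal with |UF| = 59.5 and F in +x, so F = (59.5, 0). UK runs at 69.7° with |UK| = 23.4, so K = (8.12, 21.9). T is determined by |KT| = 37.3 and |TF| = 24.5 together: it lies at the intersection of circle(K, 37.3) and circle(F, 24.5). With |KF| = 55.9, the foot of the radical line on KF is 35.0 from K and the perpendicular offset is √(37.3² − 35.0²) = 12.9. Taking the right-of-KF solution: T = (35.3, -3.63).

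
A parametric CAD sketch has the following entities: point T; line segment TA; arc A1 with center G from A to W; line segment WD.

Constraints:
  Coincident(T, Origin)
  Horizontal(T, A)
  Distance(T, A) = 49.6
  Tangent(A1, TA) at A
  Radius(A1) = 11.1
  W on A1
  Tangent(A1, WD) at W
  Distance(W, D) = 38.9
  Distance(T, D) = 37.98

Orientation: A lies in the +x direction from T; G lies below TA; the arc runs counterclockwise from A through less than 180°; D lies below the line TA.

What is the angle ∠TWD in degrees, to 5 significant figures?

56.523°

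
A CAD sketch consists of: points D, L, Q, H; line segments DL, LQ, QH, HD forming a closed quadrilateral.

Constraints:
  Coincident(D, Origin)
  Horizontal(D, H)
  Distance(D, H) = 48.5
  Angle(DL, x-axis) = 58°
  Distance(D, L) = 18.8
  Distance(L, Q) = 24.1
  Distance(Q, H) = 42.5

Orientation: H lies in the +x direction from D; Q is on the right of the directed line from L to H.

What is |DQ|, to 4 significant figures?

10.42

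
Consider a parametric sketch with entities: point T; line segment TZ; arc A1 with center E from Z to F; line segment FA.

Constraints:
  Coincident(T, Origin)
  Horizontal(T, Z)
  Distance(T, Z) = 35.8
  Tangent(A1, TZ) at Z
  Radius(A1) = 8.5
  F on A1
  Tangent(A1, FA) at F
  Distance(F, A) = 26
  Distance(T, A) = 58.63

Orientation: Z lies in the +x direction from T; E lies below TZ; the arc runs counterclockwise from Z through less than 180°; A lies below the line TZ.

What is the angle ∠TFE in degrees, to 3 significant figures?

108°

T is at the origin; TZ is horizontal with |TZ| = 35.8 and Z on the +x side, so Z = (35.8, 0.00). Tangency of A1 to TZ means the radius EZ is perpendicular to TZ, so E = Z + (0, -8.5) = (35.8, -8.50). Since EF ⟂ FA (tangency), |EA| = √(8.5² + 26.0²) = 27.4 regardless of where F sits on A1. So A lies on both circle(T, 58.63) and circle(E, 27.4); the below-TZ intersection is A = (48.7, -32.6). F is the foot of the tangent from A: F = (29.9, -14.6).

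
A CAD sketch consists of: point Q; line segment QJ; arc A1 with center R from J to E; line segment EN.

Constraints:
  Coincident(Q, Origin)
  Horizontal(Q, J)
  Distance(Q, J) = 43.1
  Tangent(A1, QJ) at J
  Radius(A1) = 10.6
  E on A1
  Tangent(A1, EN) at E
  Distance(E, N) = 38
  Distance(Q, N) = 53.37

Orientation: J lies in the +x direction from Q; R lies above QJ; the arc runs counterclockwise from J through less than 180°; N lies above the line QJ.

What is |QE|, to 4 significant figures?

54.06

Checks: |RE| = 10.60 ✓; ∠(RE, EN) = 90.00° ✓; |EN| = 38.00 ✓; |QN| = 53.37 ✓.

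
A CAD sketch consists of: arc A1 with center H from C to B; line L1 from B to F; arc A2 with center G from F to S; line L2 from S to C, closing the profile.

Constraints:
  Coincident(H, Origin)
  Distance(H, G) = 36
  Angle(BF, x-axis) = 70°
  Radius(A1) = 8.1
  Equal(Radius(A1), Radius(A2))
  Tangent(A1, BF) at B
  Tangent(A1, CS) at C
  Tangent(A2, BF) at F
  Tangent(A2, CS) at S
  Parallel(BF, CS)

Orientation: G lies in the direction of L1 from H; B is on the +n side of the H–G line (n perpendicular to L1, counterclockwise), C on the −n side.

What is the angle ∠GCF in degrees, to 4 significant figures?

11.55°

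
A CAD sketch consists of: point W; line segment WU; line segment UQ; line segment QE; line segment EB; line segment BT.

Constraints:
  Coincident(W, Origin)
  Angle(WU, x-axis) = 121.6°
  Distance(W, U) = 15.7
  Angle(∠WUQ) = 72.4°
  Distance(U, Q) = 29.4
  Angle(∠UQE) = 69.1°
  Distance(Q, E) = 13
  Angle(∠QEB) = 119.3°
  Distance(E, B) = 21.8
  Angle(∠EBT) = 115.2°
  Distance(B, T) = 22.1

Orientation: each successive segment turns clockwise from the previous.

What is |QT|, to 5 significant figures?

38.557

W is at the origin; WU runs at 121.6° with length 15.7, so U = (-8.2266, 13.372). ∠WUQ = 72.4° gives UQ at 14.000° from the x-axis; with |UQ| = 29.4, Q = (20.300, 20.485). ∠UQE = 69.1° gives QE at -96.900° from the x-axis; with |QE| = 13.0, E = (18.738, 7.5788). ∠QEB = 119.3° gives EB at -157.60° from the x-axis; with |EB| = 21.8, B = (-1.4168, -0.72856). ∠EBT = 115.2° gives BT at 137.60° from the x-axis; with |BT| = 22.1, T = (-17.737, 14.174). Then |QT| = |T − Q| = 38.557.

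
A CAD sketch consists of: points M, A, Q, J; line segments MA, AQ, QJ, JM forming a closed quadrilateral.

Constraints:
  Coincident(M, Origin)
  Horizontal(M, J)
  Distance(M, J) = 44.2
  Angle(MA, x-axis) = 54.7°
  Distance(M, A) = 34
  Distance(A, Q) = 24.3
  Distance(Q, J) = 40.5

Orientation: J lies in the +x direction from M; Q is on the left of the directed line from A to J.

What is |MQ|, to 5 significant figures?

57.109

Checks: |AQ| = 24.30 ✓; |QJ| = 40.50 ✓.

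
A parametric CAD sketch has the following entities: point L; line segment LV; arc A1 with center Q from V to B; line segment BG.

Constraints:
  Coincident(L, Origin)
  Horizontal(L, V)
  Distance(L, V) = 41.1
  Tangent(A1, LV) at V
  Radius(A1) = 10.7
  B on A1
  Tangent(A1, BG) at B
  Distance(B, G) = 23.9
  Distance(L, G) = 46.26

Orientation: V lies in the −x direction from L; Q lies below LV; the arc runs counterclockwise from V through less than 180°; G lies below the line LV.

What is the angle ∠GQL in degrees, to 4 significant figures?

80.96°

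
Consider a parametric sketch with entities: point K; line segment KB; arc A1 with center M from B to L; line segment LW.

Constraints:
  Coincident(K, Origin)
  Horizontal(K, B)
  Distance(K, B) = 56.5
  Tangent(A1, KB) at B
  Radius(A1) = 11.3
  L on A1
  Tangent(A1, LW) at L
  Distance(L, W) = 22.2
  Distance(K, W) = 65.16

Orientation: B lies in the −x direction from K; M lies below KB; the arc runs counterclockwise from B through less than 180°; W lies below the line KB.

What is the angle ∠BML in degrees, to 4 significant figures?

122.2°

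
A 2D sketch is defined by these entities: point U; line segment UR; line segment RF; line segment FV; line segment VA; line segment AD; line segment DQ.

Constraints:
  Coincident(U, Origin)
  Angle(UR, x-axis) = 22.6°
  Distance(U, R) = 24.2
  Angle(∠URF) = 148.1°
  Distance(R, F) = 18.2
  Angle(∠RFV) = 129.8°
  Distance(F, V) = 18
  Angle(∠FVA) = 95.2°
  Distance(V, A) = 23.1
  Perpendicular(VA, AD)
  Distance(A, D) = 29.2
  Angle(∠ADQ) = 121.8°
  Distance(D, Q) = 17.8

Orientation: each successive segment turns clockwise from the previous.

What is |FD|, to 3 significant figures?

27.2

U is at the origin; UR runs at 22.6° with length 24.2, so R = (22.3, 9.30). ∠URF = 148.1° gives RF at -9.30° from the x-axis; with |RF| = 18.2, F = (40.3, 6.36). ∠RFV = 129.8° gives FV at -59.5° from the x-axis; with |FV| = 18.0, V = (49.4, -9.15). ∠FVA = 95.2° gives VA at -144° from the x-axis; with |VA| = 23.1, A = (30.7, -22.6). VA ⟂ AD, so AD runs at 126°; with |AD| = 29.2, D = (13.6, 1.08). Then |FD| = |D − F| = 27.2.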